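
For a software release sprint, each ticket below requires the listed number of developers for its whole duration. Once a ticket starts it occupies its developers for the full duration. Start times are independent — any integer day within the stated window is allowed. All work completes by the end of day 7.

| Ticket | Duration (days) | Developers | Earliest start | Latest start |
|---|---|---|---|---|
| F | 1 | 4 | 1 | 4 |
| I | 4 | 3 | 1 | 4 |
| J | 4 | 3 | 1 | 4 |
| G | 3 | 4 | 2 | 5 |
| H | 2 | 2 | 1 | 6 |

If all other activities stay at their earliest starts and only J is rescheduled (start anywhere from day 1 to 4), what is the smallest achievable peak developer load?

10

J@1: d1:12  d2:12  d3:10  d4:10  d5:0  d6:0  d7:0 → peak 12
J@2: d1:9  d2:12  d3:10  d4:10  d5:3  d6:0  d7:0 → peak 12
J@3: d1:9  d2:9  d3:10  d4:10  d5:3  d6:3  d7:0 → peak 10
J@4: d1:9  d2:9  d3:7  d4:10  d5:3  d6:3  d7:3 → peak 10
Best is J@3, peak 10.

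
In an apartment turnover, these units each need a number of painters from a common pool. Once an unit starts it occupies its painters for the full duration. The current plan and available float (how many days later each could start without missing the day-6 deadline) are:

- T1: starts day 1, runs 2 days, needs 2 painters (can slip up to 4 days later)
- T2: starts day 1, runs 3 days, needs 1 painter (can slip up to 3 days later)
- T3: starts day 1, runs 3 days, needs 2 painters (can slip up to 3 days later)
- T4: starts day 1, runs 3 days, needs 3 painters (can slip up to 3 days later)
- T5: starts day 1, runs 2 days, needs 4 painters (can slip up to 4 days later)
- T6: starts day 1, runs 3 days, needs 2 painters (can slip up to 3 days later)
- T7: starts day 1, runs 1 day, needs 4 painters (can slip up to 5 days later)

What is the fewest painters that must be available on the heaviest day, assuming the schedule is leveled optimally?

7

Early-start (T1@1, T2@1, T3@1, T4@1, T5@1, T6@1, T7@1) gives peak 18: d1:18  d2:14  d3:8  d4:0  d5:0  d6:0.
Shift T4→4, T5→4, T7→6.
Schedule T1@1, T2@1, T3@1, T4@4, T5@4, T6@1, T7@6: d1:7  d2:7  d3:5  d4:7  d5:7  d6:7 — peak 7.
Total painter-days = 40 over 6 days ⇒ peak ≥ ⌈40/6⌉ = 7, so 7 is optimal.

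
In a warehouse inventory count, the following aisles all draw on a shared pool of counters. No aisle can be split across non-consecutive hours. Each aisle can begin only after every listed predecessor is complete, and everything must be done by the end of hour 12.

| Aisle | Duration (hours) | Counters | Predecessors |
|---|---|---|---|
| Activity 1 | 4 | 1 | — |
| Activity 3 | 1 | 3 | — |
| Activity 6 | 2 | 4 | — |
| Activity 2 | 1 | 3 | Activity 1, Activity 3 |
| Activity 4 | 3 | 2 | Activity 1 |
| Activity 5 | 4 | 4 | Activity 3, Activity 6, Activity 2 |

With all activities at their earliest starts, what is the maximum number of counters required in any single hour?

Early-start schedule: Activity 1@1, Activity 3@1, Activity 6@1, Activity 2@5, Activity 4@5, Activity 5@6.
Load per hour: hour 1: 8, hour 2: 5, hour 3: 1, hour 4: 1, hour 5: 5, hour 6: 6, hour 7: 6, hour 8: 4, hour 9: 4, hour 10: 0, hour 11: 0, hour 12: 0.
Peak is 8.

8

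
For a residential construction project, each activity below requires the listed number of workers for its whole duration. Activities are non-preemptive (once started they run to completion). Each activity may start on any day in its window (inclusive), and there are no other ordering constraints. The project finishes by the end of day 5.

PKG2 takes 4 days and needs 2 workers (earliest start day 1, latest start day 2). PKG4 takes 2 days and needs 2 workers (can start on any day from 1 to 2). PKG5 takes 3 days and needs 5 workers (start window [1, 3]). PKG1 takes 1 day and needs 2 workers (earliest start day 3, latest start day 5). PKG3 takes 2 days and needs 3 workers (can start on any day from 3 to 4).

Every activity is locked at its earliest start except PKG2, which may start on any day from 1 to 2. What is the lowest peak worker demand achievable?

PKG2@1: d1:9  d2:9  d3:12  d4:5  d5:0 → peak 12
PKG2@2: d1:7  d2:9  d3:12  d4:5  d5:2 → peak 12
Best is PKG2@1, peak 12.

12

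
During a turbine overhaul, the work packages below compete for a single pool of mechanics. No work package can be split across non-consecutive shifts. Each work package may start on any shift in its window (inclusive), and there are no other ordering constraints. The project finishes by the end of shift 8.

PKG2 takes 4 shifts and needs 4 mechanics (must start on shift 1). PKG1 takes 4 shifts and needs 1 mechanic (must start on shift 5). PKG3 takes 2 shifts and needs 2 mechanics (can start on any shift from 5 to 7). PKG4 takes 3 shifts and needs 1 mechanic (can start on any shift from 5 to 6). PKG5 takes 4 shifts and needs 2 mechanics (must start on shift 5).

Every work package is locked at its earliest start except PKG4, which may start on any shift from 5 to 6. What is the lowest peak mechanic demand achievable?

PKG4@5: s1:4  s2:4  s3:4  s4:4  s5:6  s6:6  s7:4  s8:3 → peak 6
PKG4@6: s1:4  s2:4  s3:4  s4:4  s5:5  s6:6  s7:4  s8:4 → peak 6
Best is PKG4@5, peak 6.

6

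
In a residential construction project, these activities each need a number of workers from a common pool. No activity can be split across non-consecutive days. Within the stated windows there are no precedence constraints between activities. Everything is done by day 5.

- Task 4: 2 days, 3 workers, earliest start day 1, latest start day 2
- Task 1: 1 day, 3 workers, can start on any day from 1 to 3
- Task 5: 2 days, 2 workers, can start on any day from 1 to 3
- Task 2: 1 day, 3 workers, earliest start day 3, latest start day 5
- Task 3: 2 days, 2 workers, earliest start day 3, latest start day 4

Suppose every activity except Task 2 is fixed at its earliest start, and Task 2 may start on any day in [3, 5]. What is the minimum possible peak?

8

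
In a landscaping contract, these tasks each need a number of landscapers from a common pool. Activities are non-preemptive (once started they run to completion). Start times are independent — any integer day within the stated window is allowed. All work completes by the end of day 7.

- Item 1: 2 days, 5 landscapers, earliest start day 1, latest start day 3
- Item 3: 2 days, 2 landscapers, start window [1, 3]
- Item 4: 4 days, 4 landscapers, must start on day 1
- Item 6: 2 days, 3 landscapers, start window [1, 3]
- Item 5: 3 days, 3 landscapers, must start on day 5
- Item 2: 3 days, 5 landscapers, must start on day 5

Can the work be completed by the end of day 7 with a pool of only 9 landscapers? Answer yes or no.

yes

Schedule Item 1@1, Item 3@3, Item 4@1, Item 6@3, Item 5@5, Item 2@5: d1:9  d2:9  d3:9  d4:9  d5:8  d6:8  d7:8 — peak 9 ≤ 9.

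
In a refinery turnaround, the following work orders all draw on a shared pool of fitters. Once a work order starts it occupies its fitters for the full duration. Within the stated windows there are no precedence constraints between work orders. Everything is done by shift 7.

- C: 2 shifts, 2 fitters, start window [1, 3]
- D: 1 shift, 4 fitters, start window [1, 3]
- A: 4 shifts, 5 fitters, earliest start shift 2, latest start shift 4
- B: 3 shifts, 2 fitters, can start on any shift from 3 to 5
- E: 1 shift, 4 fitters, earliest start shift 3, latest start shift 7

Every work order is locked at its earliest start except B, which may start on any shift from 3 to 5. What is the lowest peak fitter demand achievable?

9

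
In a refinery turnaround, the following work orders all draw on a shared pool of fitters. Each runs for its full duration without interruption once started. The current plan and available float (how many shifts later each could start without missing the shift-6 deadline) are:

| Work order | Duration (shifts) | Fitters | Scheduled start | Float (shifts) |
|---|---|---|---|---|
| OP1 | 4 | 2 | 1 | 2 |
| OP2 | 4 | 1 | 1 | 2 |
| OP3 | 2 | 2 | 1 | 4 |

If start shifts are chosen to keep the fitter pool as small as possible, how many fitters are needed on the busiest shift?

3

Early-start (OP1@1, OP2@1, OP3@1) gives peak 5: s1:5  s2:5  s3:3  s4:3  s5:0  s6:0.
Shift OP3→5.
Schedule OP1@1, OP2@1, OP3@5: s1:3  s2:3  s3:3  s4:3  s5:2  s6:2 — peak 3.
Total fitter-shifts = 16 over 6 shifts ⇒ peak ≥ ⌈16/6⌉ = 3, so 3 is optimal.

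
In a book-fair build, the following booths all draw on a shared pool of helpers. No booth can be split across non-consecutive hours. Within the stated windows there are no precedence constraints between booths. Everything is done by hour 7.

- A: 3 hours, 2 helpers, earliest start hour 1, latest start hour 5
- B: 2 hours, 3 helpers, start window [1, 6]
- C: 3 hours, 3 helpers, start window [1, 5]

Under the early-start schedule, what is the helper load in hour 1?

At early start, hour 1 has: A, B, C.
Demand: 2 + 3 + 3 = 8.

8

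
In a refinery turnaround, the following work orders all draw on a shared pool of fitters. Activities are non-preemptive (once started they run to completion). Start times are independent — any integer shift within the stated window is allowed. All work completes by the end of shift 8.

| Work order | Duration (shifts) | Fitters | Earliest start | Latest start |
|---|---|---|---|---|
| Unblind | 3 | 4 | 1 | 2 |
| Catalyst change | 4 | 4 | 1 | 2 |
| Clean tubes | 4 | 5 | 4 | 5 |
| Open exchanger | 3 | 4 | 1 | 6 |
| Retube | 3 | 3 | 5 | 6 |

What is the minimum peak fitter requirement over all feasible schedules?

12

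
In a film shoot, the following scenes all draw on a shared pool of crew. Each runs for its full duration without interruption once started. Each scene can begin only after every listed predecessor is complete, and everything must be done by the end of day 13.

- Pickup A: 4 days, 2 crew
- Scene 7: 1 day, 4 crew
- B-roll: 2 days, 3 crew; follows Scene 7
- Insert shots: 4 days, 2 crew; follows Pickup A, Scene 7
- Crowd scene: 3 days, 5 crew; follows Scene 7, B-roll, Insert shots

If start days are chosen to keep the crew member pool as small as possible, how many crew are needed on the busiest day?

5

Early-start (Pickup A@1, Scene 7@1, B-roll@2, Insert shots@5, Crowd scene@9) gives peak 6: d1:6  d2:5  d3:5  d4:2  d5:2  d6:2  d7:2  d8:2  d9:5  d10:5  d11:5  d12:0  d13:0.
Shift Scene 7→5, B-roll→6, Insert shots→6, Crowd scene→10.
Schedule Pickup A@1, Scene 7@5, B-roll@6, Insert shots@6, Crowd scene@10: d1:2  d2:2  d3:2  d4:2  d5:4  d6:5  d7:5  d8:2  d9:2  d10:5  d11:5  d12:5  d13:0 — peak 5.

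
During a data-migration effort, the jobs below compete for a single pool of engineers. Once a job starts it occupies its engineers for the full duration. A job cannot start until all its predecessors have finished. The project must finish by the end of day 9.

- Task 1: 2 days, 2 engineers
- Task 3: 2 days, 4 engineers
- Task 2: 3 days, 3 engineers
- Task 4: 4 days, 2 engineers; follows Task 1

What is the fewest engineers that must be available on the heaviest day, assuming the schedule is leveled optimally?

5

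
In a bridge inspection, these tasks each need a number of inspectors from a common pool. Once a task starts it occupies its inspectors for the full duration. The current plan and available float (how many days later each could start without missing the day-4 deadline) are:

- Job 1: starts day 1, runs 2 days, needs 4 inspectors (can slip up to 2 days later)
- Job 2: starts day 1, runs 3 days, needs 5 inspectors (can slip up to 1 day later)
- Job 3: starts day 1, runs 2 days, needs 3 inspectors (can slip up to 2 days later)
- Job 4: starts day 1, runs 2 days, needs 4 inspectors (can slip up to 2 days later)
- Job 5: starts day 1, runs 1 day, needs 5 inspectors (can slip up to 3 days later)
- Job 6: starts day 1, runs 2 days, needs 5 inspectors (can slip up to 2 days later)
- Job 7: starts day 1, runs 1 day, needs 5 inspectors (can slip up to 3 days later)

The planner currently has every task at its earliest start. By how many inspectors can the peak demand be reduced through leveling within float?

15

Early-start peak: d1:31  d2:21  d3:5  d4:0 ⇒ 31.
Leveled (Job 1@1, Job 2@1, Job 3@1, Job 4@1, Job 5@3, Job 6@3, Job 7@4): d1:16  d2:16  d3:15  d4:10 ⇒ 16.
Reduction 31 − 16 = 15.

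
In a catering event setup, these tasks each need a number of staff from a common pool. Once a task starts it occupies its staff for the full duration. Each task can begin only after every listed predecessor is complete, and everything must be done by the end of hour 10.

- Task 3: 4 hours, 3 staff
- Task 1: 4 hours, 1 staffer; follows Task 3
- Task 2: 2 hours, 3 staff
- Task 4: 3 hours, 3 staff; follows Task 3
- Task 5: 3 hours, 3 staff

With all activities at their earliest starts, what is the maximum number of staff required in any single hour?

Early-start schedule: Task 3@1, Task 1@5, Task 2@1, Task 4@5, Task 5@1.
Load per hour: hour 1: 9, hour 2: 9, hour 3: 6, hour 4: 3, hour 5: 4, hour 6: 4, hour 7: 4, hour 8: 1, hour 9: 0, hour 10: 0.
Peak is 9.

9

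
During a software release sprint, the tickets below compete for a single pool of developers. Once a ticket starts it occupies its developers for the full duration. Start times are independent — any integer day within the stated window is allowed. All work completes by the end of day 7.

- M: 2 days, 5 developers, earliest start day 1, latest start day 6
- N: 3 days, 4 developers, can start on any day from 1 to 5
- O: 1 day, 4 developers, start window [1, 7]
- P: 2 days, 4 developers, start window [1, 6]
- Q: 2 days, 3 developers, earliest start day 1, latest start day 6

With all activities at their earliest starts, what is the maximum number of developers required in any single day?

20

Early-start schedule: M@1, N@1, O@1, P@1, Q@1.
Load per day: day 1: 20, day 2: 16, day 3: 4, day 4: 0, day 5: 0, day 6: 0, day 7: 0.
Peak is 20.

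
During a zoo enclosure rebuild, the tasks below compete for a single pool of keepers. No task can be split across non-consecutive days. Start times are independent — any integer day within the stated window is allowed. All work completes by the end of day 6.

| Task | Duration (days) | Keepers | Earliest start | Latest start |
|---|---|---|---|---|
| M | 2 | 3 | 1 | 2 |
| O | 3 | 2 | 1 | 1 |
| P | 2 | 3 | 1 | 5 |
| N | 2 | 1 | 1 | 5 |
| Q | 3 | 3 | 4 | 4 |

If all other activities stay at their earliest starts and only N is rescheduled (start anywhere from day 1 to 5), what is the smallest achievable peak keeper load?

8

N@1: d1:9  d2:9  d3:2  d4:3  d5:3  d6:3 → peak 9
N@2: d1:8  d2:9  d3:3  d4:3  d5:3  d6:3 → peak 9
N@3: d1:8  d2:8  d3:3  d4:4  d5:3  d6:3 → peak 8
N@4: d1:8  d2:8  d3:2  d4:4  d5:4  d6:3 → peak 8
N@5: d1:8  d2:8  d3:2  d4:3  d5:4  d6:4 → peak 8
Best is N@3, peak 8.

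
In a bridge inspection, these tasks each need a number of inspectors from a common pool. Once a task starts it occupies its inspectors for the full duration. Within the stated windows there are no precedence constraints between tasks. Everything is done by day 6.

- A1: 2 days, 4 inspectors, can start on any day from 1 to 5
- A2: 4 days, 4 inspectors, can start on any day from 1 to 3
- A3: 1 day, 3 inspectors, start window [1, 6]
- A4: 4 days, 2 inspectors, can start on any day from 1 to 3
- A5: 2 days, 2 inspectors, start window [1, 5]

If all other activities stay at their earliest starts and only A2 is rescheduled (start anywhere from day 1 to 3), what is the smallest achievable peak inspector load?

11

A2@1: d1:15  d2:12  d3:6  d4:6  d5:0  d6:0 → peak 15
A2@2: d1:11  d2:12  d3:6  d4:6  d5:4  d6:0 → peak 12
A2@3: d1:11  d2:8  d3:6  d4:6  d5:4  d6:4 → peak 11
Best is A2@3, peak 11.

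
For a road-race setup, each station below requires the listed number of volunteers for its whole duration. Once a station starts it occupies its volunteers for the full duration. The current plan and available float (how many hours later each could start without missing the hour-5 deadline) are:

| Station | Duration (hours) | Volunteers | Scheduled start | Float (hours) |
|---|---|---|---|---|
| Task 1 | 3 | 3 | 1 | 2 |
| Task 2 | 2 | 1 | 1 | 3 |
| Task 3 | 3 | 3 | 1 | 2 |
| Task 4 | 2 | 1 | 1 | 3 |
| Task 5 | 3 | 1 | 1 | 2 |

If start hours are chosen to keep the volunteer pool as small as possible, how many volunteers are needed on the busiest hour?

Early-start (Task 1@1, Task 2@1, Task 3@1, Task 4@1, Task 5@1) gives peak 9: h1:9  h2:9  h3:7  h4:0  h5:0.
Shift Task 4→4, Task 5→3.
Schedule Task 1@1, Task 2@1, Task 3@1, Task 4@4, Task 5@3: h1:7  h2:7  h3:7  h4:2  h5:2 — peak 7.

7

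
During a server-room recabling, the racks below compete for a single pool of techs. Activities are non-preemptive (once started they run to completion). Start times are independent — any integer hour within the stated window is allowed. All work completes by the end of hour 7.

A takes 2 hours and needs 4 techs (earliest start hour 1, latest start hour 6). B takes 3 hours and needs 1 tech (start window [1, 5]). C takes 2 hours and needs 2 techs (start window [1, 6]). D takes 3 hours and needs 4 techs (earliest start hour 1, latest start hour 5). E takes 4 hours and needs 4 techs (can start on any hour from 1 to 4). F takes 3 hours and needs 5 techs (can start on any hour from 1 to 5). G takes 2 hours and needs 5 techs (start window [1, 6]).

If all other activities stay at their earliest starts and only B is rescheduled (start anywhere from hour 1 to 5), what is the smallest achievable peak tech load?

B@1: h1:25  h2:25  h3:14  h4:4  h5:0  h6:0  h7:0 → peak 25
B@2: h1:24  h2:25  h3:14  h4:5  h5:0  h6:0  h7:0 → peak 25
B@3: h1:24  h2:24  h3:14  h4:5  h5:1  h6:0  h7:0 → peak 24
B@4: h1:24  h2:24  h3:13  h4:5  h5:1  h6:1  h7:0 → peak 24
B@5: h1:24  h2:24  h3:13  h4:4  h5:1  h6:1  h7:1 → peak 24
Best is B@3, peak 24.

24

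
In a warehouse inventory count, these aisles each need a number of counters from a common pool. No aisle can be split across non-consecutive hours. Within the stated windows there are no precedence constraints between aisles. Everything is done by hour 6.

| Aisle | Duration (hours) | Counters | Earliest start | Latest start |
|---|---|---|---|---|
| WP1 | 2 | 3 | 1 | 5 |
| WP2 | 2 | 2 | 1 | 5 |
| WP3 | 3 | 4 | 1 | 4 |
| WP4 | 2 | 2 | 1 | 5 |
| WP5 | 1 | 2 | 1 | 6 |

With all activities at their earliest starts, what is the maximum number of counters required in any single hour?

13

Early-start schedule: WP1@1, WP2@1, WP3@1, WP4@1, WP5@1.
Load per hour: hour 1: 13, hour 2: 11, hour 3: 4, hour 4: 0, hour 5: 0, hour 6: 0.
Peak is 13.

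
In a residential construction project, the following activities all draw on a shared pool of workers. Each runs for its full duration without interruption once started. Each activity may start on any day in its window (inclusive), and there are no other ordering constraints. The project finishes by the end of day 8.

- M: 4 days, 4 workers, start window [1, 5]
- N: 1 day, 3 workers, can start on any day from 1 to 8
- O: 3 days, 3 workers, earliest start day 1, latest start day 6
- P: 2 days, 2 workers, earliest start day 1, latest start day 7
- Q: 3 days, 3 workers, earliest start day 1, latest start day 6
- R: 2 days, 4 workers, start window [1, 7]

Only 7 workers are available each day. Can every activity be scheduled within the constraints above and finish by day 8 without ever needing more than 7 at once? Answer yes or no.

Schedule M@1, N@1, O@2, P@5, Q@5, R@7: d1:7  d2:7  d3:7  d4:7  d5:5  d6:5  d7:7  d8:4 — peak 7 ≤ 7.

yes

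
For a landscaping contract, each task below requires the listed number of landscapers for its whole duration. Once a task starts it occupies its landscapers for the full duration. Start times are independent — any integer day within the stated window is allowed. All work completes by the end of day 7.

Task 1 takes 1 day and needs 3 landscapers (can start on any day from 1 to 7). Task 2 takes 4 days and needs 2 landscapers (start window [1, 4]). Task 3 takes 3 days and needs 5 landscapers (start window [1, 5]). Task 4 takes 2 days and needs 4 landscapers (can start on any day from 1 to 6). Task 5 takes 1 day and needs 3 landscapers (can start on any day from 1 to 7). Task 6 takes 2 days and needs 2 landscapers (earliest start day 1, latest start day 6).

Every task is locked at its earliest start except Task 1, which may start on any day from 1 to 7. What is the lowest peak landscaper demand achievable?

Task 1@1: d1:19  d2:13  d3:7  d4:2  d5:0  d6:0  d7:0 → peak 19
Task 1@2: d1:16  d2:16  d3:7  d4:2  d5:0  d6:0  d7:0 → peak 16
Task 1@3: d1:16  d2:13  d3:10  d4:2  d5:0  d6:0  d7:0 → peak 16
Task 1@4: d1:16  d2:13  d3:7  d4:5  d5:0  d6:0  d7:0 → peak 16
Task 1@5: d1:16  d2:13  d3:7  d4:2  d5:3  d6:0  d7:0 → peak 16
Task 1@6: d1:16  d2:13  d3:7  d4:2  d5:0  d6:3  d7:0 → peak 16
Task 1@7: d1:16  d2:13  d3:7  d4:2  d5:0  d6:0  d7:3 → peak 16
Best is Task 1@2, peak 16.

16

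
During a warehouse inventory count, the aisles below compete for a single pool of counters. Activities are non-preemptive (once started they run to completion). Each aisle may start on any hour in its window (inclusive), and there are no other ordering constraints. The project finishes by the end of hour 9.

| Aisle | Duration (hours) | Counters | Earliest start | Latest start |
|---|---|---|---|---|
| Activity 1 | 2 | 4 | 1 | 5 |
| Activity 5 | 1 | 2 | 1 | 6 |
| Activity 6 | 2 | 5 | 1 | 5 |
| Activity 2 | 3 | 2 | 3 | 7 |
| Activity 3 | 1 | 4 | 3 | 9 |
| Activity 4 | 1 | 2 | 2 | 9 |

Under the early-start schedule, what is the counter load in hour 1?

11

At early start, hour 1 has: Activity 1, Activity 5, Activity 6.
Demand: 4 + 2 + 5 = 11.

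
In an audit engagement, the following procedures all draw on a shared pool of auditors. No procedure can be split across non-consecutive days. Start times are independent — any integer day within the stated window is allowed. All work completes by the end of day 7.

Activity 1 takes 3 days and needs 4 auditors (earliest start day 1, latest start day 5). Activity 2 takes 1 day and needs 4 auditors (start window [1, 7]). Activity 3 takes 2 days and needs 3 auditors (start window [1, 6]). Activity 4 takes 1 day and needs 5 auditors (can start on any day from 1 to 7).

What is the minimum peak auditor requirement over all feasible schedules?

Early-start (Activity 1@1, Activity 2@1, Activity 3@1, Activity 4@1) gives peak 16: d1:16  d2:7  d3:4  d4:0  d5:0  d6:0  d7:0.
Shift Activity 2→4, Activity 3→5, Activity 4→7.
Schedule Activity 1@1, Activity 2@4, Activity 3@5, Activity 4@7: d1:4  d2:4  d3:4  d4:4  d5:3  d6:3  d7:5 — peak 5.

5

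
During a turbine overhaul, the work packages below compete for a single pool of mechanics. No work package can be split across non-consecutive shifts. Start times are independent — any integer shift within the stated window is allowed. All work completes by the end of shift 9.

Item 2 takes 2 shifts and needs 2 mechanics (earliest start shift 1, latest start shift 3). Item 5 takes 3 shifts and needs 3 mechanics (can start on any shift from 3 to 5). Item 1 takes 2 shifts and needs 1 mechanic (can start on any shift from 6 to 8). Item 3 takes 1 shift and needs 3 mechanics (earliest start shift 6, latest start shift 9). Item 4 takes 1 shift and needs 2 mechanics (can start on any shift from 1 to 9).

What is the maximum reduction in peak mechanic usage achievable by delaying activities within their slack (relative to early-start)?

1

Early-start peak: s1:4  s2:2  s3:3  s4:3  s5:3  s6:4  s7:1  s8:0  s9:0 ⇒ 4.
Leveled (Item 2@1, Item 5@3, Item 1@6, Item 3@8, Item 4@6): s1:2  s2:2  s3:3  s4:3  s5:3  s6:3  s7:1  s8:3  s9:0 ⇒ 3.
Reduction 4 − 3 = 1.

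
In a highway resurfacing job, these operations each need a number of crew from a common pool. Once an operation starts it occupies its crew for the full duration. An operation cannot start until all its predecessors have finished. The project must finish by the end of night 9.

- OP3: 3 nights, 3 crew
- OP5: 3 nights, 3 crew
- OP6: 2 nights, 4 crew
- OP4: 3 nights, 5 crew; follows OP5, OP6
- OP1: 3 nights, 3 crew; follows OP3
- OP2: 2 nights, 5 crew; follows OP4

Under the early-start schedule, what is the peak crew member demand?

10

Early-start schedule: OP3@1, OP5@1, OP6@1, OP4@4, OP1@4, OP2@7.
Load per night: night 1: 10, night 2: 10, night 3: 6, night 4: 8, night 5: 8, night 6: 8, night 7: 5, night 8: 5, night 9: 0.
Peak is 10.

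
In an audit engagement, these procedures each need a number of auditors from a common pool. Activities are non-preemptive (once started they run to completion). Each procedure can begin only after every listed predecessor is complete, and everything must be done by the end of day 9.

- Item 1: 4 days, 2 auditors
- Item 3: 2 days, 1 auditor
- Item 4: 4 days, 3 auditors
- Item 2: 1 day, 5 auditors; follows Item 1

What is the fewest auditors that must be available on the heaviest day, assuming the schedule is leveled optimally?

5

Early-start (Item 1@1, Item 3@1, Item 4@1, Item 2@5) gives peak 6: d1:6  d2:6  d3:5  d4:5  d5:5  d6:0  d7:0  d8:0  d9:0.
Shift Item 4→3, Item 2→7.
Schedule Item 1@1, Item 3@1, Item 4@3, Item 2@7: d1:3  d2:3  d3:5  d4:5  d5:3  d6:3  d7:5  d8:0  d9:0 — peak 5.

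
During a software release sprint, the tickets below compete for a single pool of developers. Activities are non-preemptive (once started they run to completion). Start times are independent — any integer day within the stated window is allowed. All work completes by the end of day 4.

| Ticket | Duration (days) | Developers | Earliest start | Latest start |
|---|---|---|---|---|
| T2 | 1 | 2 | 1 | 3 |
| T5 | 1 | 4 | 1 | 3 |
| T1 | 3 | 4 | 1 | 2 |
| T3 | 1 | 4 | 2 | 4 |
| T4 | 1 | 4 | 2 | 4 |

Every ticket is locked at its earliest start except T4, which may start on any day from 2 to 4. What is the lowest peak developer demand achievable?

10

T4@2: d1:10  d2:12  d3:4  d4:0 → peak 12
T4@3: d1:10  d2:8  d3:8  d4:0 → peak 10
T4@4: d1:10  d2:8  d3:4  d4:4 → peak 10
Best is T4@3, peak 10.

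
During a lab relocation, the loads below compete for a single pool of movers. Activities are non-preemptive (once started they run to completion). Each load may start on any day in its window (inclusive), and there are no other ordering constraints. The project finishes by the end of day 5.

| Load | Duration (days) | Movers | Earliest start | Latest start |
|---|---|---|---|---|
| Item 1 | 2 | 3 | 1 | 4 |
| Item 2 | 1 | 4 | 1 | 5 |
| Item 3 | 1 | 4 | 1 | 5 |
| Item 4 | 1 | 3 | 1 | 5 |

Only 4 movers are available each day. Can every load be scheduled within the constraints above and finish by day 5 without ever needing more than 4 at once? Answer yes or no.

yes

Schedule Item 1@1, Item 2@3, Item 3@4, Item 4@5: d1:3  d2:3  d3:4  d4:4  d5:3 — peak 4 ≤ 4.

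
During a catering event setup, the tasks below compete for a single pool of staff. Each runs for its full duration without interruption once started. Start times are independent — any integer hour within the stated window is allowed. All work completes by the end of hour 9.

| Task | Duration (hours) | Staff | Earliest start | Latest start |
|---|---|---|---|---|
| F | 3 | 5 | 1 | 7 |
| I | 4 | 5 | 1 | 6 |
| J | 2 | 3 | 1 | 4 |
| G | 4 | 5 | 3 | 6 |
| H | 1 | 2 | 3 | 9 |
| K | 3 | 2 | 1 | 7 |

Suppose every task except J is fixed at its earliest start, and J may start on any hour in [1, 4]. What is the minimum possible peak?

19

J@1: h1:15  h2:15  h3:19  h4:10  h5:5  h6:5  h7:0  h8:0  h9:0 → peak 19
J@2: h1:12  h2:15  h3:22  h4:10  h5:5  h6:5  h7:0  h8:0  h9:0 → peak 22
J@3: h1:12  h2:12  h3:22  h4:13  h5:5  h6:5  h7:0  h8:0  h9:0 → peak 22
J@4: h1:12  h2:12  h3:19  h4:13  h5:8  h6:5  h7:0  h8:0  h9:0 → peak 19
Best is J@1, peak 19.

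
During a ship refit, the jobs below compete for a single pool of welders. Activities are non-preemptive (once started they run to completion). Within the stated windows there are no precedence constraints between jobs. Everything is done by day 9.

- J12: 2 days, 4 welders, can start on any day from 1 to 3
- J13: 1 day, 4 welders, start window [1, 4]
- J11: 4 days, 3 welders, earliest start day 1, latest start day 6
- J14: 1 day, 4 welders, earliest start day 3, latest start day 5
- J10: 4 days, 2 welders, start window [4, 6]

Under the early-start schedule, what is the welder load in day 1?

At early start, day 1 has: J12, J13, J11.
Demand: 4 + 4 + 3 = 11.

11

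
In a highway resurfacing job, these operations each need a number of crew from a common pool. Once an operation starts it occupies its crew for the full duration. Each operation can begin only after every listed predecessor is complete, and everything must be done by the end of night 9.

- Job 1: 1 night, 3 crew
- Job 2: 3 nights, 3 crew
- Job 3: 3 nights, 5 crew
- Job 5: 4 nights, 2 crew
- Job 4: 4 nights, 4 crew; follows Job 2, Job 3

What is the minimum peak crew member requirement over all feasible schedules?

Early-start (Job 1@1, Job 2@1, Job 3@1, Job 5@1, Job 4@4) gives peak 13: n1:13  n2:10  n3:10  n4:6  n5:4  n6:4  n7:4  n8:0  n9:0.
Shift Job 3→2, Job 5→4, Job 4→5.
Schedule Job 1@1, Job 2@1, Job 3@2, Job 5@4, Job 4@5: n1:6  n2:8  n3:8  n4:7  n5:6  n6:6  n7:6  n8:4  n9:0 — peak 8.

8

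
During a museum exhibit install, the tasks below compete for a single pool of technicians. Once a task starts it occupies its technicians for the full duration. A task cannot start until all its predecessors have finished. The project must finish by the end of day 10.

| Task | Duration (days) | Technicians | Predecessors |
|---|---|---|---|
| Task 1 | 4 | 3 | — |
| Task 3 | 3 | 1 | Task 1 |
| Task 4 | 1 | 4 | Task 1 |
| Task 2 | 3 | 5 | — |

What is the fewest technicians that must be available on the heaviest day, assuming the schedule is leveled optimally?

Early-start (Task 1@1, Task 3@5, Task 4@5, Task 2@1) gives peak 8: d1:8  d2:8  d3:8  d4:3  d5:5  d6:1  d7:1  d8:0  d9:0  d10:0.
Shift Task 2→8.
Schedule Task 1@1, Task 3@5, Task 4@5, Task 2@8: d1:3  d2:3  d3:3  d4:3  d5:5  d6:1  d7:1  d8:5  d9:5  d10:5 — peak 5.

5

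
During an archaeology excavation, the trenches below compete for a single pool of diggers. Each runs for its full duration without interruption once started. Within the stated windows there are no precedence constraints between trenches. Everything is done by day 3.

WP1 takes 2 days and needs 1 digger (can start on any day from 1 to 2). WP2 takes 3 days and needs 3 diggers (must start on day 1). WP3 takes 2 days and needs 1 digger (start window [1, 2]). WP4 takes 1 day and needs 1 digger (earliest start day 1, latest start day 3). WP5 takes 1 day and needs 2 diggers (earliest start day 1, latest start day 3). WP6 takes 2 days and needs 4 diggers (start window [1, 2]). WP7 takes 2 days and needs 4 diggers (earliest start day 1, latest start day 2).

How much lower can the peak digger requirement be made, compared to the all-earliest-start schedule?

Early-start peak: d1:16  d2:13  d3:3 ⇒ 16.
Leveled (WP1@1, WP2@1, WP3@1, WP4@1, WP5@1, WP6@1, WP7@2): d1:12  d2:13  d3:7 ⇒ 13.
Reduction 16 − 13 = 3.

3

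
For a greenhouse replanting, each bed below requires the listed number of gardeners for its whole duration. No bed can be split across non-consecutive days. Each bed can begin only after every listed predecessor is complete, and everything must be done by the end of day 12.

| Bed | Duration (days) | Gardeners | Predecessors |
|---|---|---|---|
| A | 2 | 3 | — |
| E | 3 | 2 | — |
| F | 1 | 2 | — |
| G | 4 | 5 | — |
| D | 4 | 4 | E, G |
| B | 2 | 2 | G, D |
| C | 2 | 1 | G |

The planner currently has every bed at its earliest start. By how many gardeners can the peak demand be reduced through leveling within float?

5

Early-start peak: d1:12  d2:10  d3:7  d4:5  d5:5  d6:5  d7:4  d8:4  d9:2  d10:2  d11:0  d12:0 ⇒ 12.
Leveled (A@1, E@1, F@1, G@3, D@7, B@11, C@7): d1:7  d2:5  d3:7  d4:5  d5:5  d6:5  d7:5  d8:5  d9:4  d10:4  d11:2  d12:2 ⇒ 7.
Reduction 12 − 7 = 5.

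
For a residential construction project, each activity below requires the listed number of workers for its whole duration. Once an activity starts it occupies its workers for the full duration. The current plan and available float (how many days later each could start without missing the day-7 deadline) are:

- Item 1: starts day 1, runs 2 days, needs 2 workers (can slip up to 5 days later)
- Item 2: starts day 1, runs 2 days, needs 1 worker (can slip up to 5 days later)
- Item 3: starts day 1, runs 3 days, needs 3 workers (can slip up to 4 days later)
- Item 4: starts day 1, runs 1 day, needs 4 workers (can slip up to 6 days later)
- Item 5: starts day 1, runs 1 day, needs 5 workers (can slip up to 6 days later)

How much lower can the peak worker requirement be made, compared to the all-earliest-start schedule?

Early-start peak: d1:15  d2:6  d3:3  d4:0  d5:0  d6:0  d7:0 ⇒ 15.
Leveled (Item 1@1, Item 2@1, Item 3@3, Item 4@6, Item 5@7): d1:3  d2:3  d3:3  d4:3  d5:3  d6:4  d7:5 ⇒ 5.
Reduction 15 − 5 = 10.

10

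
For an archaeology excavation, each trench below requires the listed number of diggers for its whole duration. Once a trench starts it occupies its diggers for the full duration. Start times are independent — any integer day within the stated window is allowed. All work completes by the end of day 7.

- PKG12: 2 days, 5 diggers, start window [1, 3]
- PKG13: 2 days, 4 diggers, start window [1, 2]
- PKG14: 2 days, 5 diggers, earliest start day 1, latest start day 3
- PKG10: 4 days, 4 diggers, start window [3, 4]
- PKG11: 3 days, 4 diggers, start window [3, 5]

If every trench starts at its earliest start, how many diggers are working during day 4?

At early start, day 4 has: PKG10, PKG11.
Demand: 4 + 4 = 8.

8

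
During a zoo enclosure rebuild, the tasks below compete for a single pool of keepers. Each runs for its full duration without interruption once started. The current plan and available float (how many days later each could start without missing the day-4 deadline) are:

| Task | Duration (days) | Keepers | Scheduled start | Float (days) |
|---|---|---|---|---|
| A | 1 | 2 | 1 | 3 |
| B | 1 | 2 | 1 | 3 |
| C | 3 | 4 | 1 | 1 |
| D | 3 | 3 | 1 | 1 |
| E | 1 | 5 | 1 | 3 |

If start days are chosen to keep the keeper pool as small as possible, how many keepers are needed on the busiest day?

Early-start (A@1, B@1, C@1, D@1, E@1) gives peak 16: d1:16  d2:7  d3:7  d4:0.
Shift D→2, E→4.
Schedule A@1, B@1, C@1, D@2, E@4: d1:8  d2:7  d3:7  d4:8 — peak 8.
Total keeper-days = 30 over 4 days ⇒ peak ≥ ⌈30/4⌉ = 8, so 8 is optimal.

8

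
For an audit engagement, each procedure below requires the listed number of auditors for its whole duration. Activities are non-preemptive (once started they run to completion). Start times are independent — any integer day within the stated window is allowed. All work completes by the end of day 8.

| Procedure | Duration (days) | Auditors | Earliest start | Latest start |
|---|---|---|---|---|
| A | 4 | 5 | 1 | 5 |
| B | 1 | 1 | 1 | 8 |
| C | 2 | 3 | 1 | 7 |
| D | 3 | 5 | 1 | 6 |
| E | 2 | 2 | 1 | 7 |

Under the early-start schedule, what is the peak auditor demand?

16

Early-start schedule: A@1, B@1, C@1, D@1, E@1.
Load per day: day 1: 16, day 2: 15, day 3: 10, day 4: 5, day 5: 0, day 6: 0, day 7: 0, day 8: 0.
Peak is 16.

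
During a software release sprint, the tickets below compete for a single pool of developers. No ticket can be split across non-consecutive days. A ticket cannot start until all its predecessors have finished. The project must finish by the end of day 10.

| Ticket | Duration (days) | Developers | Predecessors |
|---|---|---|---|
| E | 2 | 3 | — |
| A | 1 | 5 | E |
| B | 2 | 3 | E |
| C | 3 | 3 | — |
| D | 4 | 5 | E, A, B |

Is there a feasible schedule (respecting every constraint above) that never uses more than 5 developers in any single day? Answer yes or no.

The minimum achievable peak is 6; 5 < 6, so no feasible schedule stays within the cap.

no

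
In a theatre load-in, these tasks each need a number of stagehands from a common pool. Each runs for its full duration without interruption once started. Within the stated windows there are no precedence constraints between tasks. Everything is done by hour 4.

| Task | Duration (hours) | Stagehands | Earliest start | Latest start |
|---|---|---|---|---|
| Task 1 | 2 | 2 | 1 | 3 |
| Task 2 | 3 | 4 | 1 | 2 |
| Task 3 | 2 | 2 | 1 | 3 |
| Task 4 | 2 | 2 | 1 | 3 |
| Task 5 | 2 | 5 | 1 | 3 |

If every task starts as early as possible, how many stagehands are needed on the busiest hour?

15

Early-start schedule: Task 1@1, Task 2@1, Task 3@1, Task 4@1, Task 5@1.
Load per hour: hour 1: 15, hour 2: 15, hour 3: 4, hour 4: 0.
Peak is 15.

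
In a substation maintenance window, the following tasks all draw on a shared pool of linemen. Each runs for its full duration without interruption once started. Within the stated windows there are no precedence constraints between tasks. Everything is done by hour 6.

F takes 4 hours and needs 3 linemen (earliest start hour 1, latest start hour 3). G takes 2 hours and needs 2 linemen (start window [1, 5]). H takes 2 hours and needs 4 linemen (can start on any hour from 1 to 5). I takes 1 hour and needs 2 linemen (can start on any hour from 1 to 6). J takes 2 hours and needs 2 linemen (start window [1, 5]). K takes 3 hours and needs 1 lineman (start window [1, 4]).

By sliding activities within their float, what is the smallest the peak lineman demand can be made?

Early-start (F@1, G@1, H@1, I@1, J@1, K@1) gives peak 14: h1:14  h2:12  h3:4  h4:3  h5:0  h6:0.
Shift H→5, I→3, J→4.
Schedule F@1, G@1, H@5, I@3, J@4, K@1: h1:6  h2:6  h3:6  h4:5  h5:6  h6:4 — peak 6.
Total lineman-hours = 33 over 6 hours ⇒ peak ≥ ⌈33/6⌉ = 6, so 6 is optimal.

6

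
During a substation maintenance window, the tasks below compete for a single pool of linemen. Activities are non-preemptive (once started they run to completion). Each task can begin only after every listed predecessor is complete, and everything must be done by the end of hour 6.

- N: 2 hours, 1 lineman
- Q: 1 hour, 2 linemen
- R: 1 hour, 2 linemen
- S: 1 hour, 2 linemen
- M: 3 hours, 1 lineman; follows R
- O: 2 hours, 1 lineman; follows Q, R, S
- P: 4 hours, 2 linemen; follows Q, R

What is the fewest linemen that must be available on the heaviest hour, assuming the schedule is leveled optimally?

Early-start (N@1, Q@1, R@1, S@1, M@2, O@2, P@2) gives peak 7: h1:7  h2:5  h3:4  h4:3  h5:2  h6:0.
Shift R→2, S→3, M→4, O→4, P→3.
Schedule N@1, Q@1, R@2, S@3, M@4, O@4, P@3: h1:3  h2:3  h3:4  h4:4  h5:4  h6:3 — peak 4.
Total lineman-hours = 21 over 6 hours ⇒ peak ≥ ⌈21/6⌉ = 4, so 4 is optimal.

4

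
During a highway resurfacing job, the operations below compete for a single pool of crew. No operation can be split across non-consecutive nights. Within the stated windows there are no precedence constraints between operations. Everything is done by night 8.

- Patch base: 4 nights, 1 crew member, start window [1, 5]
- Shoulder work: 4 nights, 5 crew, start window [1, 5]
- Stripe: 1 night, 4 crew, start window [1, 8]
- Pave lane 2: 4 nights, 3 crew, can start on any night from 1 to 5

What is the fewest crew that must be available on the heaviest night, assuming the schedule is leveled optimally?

7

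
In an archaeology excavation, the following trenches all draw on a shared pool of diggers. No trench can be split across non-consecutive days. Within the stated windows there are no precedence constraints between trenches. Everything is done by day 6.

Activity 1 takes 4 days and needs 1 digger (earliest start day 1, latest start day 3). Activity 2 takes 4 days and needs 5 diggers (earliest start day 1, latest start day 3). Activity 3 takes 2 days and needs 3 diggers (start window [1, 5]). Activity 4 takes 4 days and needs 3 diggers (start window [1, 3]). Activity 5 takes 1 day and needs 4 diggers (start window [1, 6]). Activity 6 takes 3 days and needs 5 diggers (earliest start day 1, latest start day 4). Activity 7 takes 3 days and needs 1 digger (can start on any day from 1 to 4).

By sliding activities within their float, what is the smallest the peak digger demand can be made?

14

Early-start (Activity 1@1, Activity 2@1, Activity 3@1, Activity 4@1, Activity 5@1, Activity 6@1, Activity 7@1) gives peak 22: d1:22  d2:18  d3:15  d4:9  d5:0  d6:0.
Shift Activity 5→3, Activity 6→4.
Schedule Activity 1@1, Activity 2@1, Activity 3@1, Activity 4@1, Activity 5@3, Activity 6@4, Activity 7@1: d1:13  d2:13  d3:14  d4:14  d5:5  d6:5 — peak 14.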